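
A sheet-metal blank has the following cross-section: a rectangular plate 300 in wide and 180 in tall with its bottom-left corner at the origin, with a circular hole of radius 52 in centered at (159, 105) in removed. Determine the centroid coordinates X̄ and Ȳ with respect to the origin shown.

X̄ = 148.32 in, Ȳ = 87.20 in

Part | A | x̄ᵢ | ȳᵢ | A·x̄ᵢ | A·ȳᵢ
plate | 54000.00 | 150.00 | 90.00 | 8100000.00 | 4860000.00
hole | -8494.87 | 159.00 | 105.00 | -1350683.78 | -891960.99
Σ | 45505.13 |  |  | 6749316.22 | 3968039.01
X̄ = 6749316.22 / 45505.13 = 148.32 in
Ȳ = 3968039.01 / 45505.13 = 87.20 in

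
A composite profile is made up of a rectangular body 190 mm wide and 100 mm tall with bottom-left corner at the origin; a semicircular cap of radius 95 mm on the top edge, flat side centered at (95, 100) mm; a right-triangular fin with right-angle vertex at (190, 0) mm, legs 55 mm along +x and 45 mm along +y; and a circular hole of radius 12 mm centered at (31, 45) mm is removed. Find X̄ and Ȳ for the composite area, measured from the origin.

Part | A | x̄ᵢ | ȳᵢ | A·x̄ᵢ | A·ȳᵢ
rectangular body | 19000.00 | 95.00 | 50.00 | 1805000.00 | 950000.00
semicircular top | 14176.44 | 95.00 | 140.32 | 1346761.50 | 1989227.02
triangular fin | 1237.50 | 208.33 | 15.00 | 257812.50 | 18562.50
hole | -452.39 | 31.00 | 45.00 | -14024.07 | -20357.52
Σ | 33961.55 |  |  | 3395549.93 | 2937432.00
X̄ = 3395549.93 / 33961.55 = 99.98 mm
Ȳ = 2937432.00 / 33961.55 = 86.49 mm

X̄ = 99.98 mm, Ȳ = 86.49 mm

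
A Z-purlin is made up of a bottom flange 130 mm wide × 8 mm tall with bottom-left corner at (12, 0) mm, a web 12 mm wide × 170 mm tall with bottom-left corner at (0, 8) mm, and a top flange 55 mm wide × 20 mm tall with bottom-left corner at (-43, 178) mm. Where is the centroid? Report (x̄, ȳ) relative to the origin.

x̄ = 18.01 mm, ȳ = 95.86 mm

Part | A | x̄ᵢ | ȳᵢ | A·x̄ᵢ | A·ȳᵢ
bottom flange | 1040.00 | 77.00 | 4.00 | 80080.00 | 4160.00
web | 2040.00 | 6.00 | 93.00 | 12240.00 | 189720.00
top flange | 1100.00 | -15.50 | 188.00 | -17050.00 | 206800.00
Σ | 4180.00 |  |  | 75270.00 | 400680.00
x̄ = 75270.00 / 4180.00 = 18.01 mm
ȳ = 400680.00 / 4180.00 = 95.86 mm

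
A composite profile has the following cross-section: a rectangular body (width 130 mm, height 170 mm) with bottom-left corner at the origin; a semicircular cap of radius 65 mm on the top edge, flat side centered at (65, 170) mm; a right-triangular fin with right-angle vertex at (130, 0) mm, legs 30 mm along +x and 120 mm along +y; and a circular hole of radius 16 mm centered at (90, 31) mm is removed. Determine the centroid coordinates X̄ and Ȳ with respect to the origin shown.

Part | A | x̄ᵢ | ȳᵢ | A·x̄ᵢ | A·ȳᵢ
rectangular body | 22100.00 | 65.00 | 85.00 | 1436500.00 | 1878500.00
semicircular top | 6636.61 | 65.00 | 197.59 | 431379.94 | 1311307.80
triangular fin | 1800.00 | 140.00 | 40.00 | 252000.00 | 72000.00
hole | -804.25 | 90.00 | 31.00 | -72382.29 | -24931.68
Σ | 29732.37 |  |  | 2047497.65 | 3236876.12
X̄ = 2047497.65 / 29732.37 = 68.86 mm
Ȳ = 3236876.12 / 29732.37 = 108.87 mm

X̄ = 68.86 mm, Ȳ = 108.87 mm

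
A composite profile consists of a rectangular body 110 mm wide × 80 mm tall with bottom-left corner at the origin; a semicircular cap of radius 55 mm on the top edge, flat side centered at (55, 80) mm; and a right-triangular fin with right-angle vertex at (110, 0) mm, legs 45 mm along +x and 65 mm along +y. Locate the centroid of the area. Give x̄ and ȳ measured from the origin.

x̄ = 61.82 mm, ȳ = 58.26 mm

rectangular body: A = 110 × 80 = 8800.00, centroid at (55.00, 40.00).
semicircular top: A = ½π·55² = 4751.66, centroid at (55.00, 103.34).
triangular fin: A = ½·45·65 = 1462.50, centroid at (125.00, 21.67).
ΣA = 15014.16 mm², ΣAx̄ = 928153.74 mm³, ΣAȳ = 874736.88 mm³.
x̄ = 928153.74/15014.16 = 61.82 mm; ȳ = 874736.88/15014.16 = 58.26 mm.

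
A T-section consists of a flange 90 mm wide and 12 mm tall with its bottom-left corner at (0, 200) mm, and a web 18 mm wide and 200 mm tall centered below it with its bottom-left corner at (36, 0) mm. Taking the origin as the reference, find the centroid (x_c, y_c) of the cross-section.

x_c = 45.00 mm, y_c = 124.46 mm

Part | A | x̄ᵢ | ȳᵢ | A·x̄ᵢ | A·ȳᵢ
web | 3600.00 | 45.00 | 100.00 | 162000.00 | 360000.00
flange | 1080.00 | 45.00 | 206.00 | 48600.00 | 222480.00
Σ | 4680.00 |  |  | 210600.00 | 582480.00
x_c = 210600.00 / 4680.00 = 45.00 mm
y_c = 582480.00 / 4680.00 = 124.46 mm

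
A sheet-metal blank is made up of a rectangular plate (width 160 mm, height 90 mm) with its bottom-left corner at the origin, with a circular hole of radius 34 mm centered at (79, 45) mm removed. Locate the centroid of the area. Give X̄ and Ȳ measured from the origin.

Part | A | x̄ᵢ | ȳᵢ | A·x̄ᵢ | A·ȳᵢ
plate | 14400.00 | 80.00 | 45.00 | 1152000.00 | 648000.00
hole | -3631.68 | 79.00 | 45.00 | -286902.81 | -163425.65
Σ | 10768.32 |  |  | 865097.19 | 484574.35
X̄ = 865097.19 / 10768.32 = 80.34 mm
Ȳ = 484574.35 / 10768.32 = 45.00 mm

X̄ = 80.34 mm, Ȳ = 45.00 mm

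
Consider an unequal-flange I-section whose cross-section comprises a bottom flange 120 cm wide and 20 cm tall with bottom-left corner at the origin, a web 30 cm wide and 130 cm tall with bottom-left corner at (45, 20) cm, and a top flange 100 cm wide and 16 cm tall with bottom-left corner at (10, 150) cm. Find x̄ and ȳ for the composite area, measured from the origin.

x̄ = 60.00 cm, ȳ = 77.00 cm

bottom flange: A = 120 × 20 = 2400.00, centroid at (60.00, 10.00).
web: A = 30 × 130 = 3900.00, centroid at (60.00, 85.00).
top flange: A = 100 × 16 = 1600.00, centroid at (60.00, 158.00).
ΣA = 7900.00 cm²
ΣAx̄ = (2400.00)(60.00) + (3900.00)(60.00) + (1600.00)(60.00) = 474000.00 cm³
ΣAȳ = (2400.00)(10.00) + (3900.00)(85.00) + (1600.00)(158.00) = 608300.00 cm³
x̄ = 474000.00 / 7900.00 = 60.00 cm
ȳ = 608300.00 / 7900.00 = 77.00 cm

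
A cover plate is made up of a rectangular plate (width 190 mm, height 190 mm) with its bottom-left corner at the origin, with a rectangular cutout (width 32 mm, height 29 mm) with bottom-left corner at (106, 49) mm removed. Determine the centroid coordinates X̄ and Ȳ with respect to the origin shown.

plate: A = 190 × 190 = 36100.00, centroid at (95.00, 95.00).
hole: A = −(32 × 29) = -928.00, centroid at (122.00, 63.50).
ΣA = 35172.00 mm², ΣAX̄ = 3316284.00 mm³, ΣAȲ = 3370572.00 mm³.
X̄ = 3316284.00/35172.00 = 94.29 mm; Ȳ = 3370572.00/35172.00 = 95.83 mm.

X̄ = 94.29 mm, Ȳ = 95.83 mm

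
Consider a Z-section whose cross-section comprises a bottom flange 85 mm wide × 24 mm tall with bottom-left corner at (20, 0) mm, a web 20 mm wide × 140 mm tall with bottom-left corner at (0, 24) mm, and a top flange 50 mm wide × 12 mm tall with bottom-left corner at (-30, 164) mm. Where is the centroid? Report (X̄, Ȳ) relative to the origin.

bottom flange: A = 85 × 24 = 2040.00, centroid at (62.50, 12.00).
web: A = 20 × 140 = 2800.00, centroid at (10.00, 94.00).
top flange: A = 50 × 12 = 600.00, centroid at (-5.00, 170.00).
ΣA = 5440.00 mm²
ΣAX̄ = (2040.00)(62.50) + (2800.00)(10.00) + (600.00)(-5.00) = 152500.00 mm³
ΣAȲ = (2040.00)(12.00) + (2800.00)(94.00) + (600.00)(170.00) = 389680.00 mm³
X̄ = 152500.00 / 5440.00 = 28.03 mm
Ȳ = 389680.00 / 5440.00 = 71.63 mm

X̄ = 28.03 mm, Ȳ = 71.63 mm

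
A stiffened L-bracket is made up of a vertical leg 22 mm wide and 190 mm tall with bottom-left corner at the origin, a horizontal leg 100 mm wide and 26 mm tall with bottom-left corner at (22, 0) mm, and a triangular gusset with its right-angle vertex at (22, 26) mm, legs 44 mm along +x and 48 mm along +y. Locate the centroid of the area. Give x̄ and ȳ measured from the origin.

x̄ = 34.70 mm, ȳ = 60.65 mm

vertical leg: A = 22 × 190 = 4180.00, centroid at (11.00, 95.00).
horizontal leg: A = 100 × 26 = 2600.00, centroid at (72.00, 13.00).
gusset: A = ½·44·48 = 1056.00, centroid at (36.67, 42.00).
ΣA = 7836.00 mm², ΣAx̄ = 271900.00 mm³, ΣAȳ = 475252.00 mm³.
x̄ = 271900.00/7836.00 = 34.70 mm; ȳ = 475252.00/7836.00 = 60.65 mm.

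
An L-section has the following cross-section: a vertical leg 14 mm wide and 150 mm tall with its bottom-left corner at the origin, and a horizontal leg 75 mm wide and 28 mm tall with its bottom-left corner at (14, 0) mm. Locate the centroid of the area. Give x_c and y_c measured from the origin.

vertical leg: A = 14 × 150 = 2100.00, centroid at (7.00, 75.00).
horizontal leg: A = 75 × 28 = 2100.00, centroid at (51.50, 14.00).
ΣA = 4200.00 mm²
ΣAx_c = (2100.00)(7.00) + (2100.00)(51.50) = 122850.00 mm³
ΣAy_c = (2100.00)(75.00) + (2100.00)(14.00) = 186900.00 mm³
x_c = 122850.00 / 4200.00 = 29.25 mm
y_c = 186900.00 / 4200.00 = 44.50 mm

x_c = 29.25 mm, y_c = 44.50 mm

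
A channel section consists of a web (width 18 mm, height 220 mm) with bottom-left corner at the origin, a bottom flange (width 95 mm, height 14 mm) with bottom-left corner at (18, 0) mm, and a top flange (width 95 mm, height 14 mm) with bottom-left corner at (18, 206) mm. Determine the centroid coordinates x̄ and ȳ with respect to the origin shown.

web: A = 18 × 220 = 3960.00, centroid at (9.00, 110.00).
bottom flange: A = 95 × 14 = 1330.00, centroid at (65.50, 7.00).
top flange: A = 95 × 14 = 1330.00, centroid at (65.50, 213.00).
ΣA = 6620.00 mm², ΣAx̄ = 209870.00 mm³, ΣAȳ = 728200.00 mm³.
x̄ = 209870.00/6620.00 = 31.70 mm; ȳ = 728200.00/6620.00 = 110.00 mm.

x̄ = 31.70 mm, ȳ = 110.00 mm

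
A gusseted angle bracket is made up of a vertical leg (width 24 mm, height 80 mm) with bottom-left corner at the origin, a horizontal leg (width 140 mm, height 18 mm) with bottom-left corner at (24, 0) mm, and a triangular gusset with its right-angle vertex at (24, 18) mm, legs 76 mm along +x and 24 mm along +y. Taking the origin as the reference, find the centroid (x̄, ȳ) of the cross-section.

Part | A | x̄ᵢ | ȳᵢ | A·x̄ᵢ | A·ȳᵢ
vertical leg | 1920.00 | 12.00 | 40.00 | 23040.00 | 76800.00
horizontal leg | 2520.00 | 94.00 | 9.00 | 236880.00 | 22680.00
gusset | 912.00 | 49.33 | 26.00 | 44992.00 | 23712.00
Σ | 5352.00 |  |  | 304912.00 | 123192.00
x̄ = 304912.00 / 5352.00 = 56.97 mm
ȳ = 123192.00 / 5352.00 = 23.02 mm

x̄ = 56.97 mm, ȳ = 23.02 mm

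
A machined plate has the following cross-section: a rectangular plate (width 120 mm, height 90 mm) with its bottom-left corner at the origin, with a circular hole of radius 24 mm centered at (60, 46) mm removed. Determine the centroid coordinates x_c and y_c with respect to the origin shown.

x_c = 60.00 mm, y_c = 44.80 mm

plate: A = 120 × 90 = 10800.00, centroid at (60.00, 45.00).
hole: A = −π·24² = -1809.56, centroid at (60.00, 46.00).
ΣA = 8990.44 mm²
ΣAx_c = (10800.00)(60.00) + (-1809.56)(60.00) = 539426.56 mm³
ΣAy_c = (10800.00)(45.00) + (-1809.56)(46.00) = 402760.36 mm³
x_c = 539426.56 / 8990.44 = 60.00 mm
y_c = 402760.36 / 8990.44 = 44.80 mm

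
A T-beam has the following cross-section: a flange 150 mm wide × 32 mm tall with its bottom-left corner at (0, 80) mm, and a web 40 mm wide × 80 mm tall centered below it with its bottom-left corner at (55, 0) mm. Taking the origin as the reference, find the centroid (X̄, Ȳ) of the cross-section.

X̄ = 75.00 mm, Ȳ = 73.60 mm

Part | A | x̄ᵢ | ȳᵢ | A·x̄ᵢ | A·ȳᵢ
web | 3200.00 | 75.00 | 40.00 | 240000.00 | 128000.00
flange | 4800.00 | 75.00 | 96.00 | 360000.00 | 460800.00
Σ | 8000.00 |  |  | 600000.00 | 588800.00
X̄ = 600000.00 / 8000.00 = 75.00 mm
Ȳ = 588800.00 / 8000.00 = 73.60 mm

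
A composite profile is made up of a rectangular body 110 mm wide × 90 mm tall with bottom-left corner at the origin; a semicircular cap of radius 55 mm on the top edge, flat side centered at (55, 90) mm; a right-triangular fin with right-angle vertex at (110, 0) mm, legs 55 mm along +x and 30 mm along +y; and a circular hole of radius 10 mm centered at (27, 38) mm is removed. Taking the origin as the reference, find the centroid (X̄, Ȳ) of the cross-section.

X̄ = 59.57 mm, Ȳ = 64.66 mm

rectangular body: A = 110 × 90 = 9900.00, centroid at (55.00, 45.00).
semicircular top: A = ½π·55² = 4751.66, centroid at (55.00, 113.34).
triangular fin: A = ½·55·30 = 825.00, centroid at (128.33, 10.00).
hole: A = −π·10² = -314.16, centroid at (27.00, 38.00).
ΣA = 15162.50 mm²
ΣAX̄ = (9900.00)(55.00) + (4751.66)(55.00) + (825.00)(128.33) + (-314.16)(27.00) = 903233.94 mm³
ΣAȲ = (9900.00)(45.00) + (4751.66)(113.34) + (825.00)(10.00) + (-314.16)(38.00) = 980377.91 mm³
X̄ = 903233.94 / 15162.50 = 59.57 mm
Ȳ = 980377.91 / 15162.50 = 64.66 mm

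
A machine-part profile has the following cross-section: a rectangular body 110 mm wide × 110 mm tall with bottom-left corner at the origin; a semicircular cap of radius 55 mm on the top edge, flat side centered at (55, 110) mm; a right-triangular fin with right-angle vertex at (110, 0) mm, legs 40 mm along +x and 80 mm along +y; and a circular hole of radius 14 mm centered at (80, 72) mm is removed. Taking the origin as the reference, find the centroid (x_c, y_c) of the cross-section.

rectangular body: A = 110 × 110 = 12100.00, centroid at (55.00, 55.00).
semicircular top: A = ½π·55² = 4751.66, centroid at (55.00, 133.34).
triangular fin: A = ½·40·80 = 1600.00, centroid at (123.33, 26.67).
hole: A = −π·14² = -615.75, centroid at (80.00, 72.00).
ΣA = 17835.91 mm²
ΣAx_c = (12100.00)(55.00) + (4751.66)(55.00) + (1600.00)(123.33) + (-615.75)(80.00) = 1074914.40 mm³
ΣAy_c = (12100.00)(55.00) + (4751.66)(133.34) + (1600.00)(26.67) + (-615.75)(72.00) = 1297431.66 mm³
x_c = 1074914.40 / 17835.91 = 60.27 mm
y_c = 1297431.66 / 17835.91 = 72.74 mm

x_c = 60.27 mm, y_c = 72.74 mm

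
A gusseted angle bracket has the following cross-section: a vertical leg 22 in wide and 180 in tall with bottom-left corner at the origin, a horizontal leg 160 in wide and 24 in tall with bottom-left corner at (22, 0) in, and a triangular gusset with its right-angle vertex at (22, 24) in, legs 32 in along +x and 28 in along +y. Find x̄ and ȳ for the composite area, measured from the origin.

Part | A | x̄ᵢ | ȳᵢ | A·x̄ᵢ | A·ȳᵢ
vertical leg | 3960.00 | 11.00 | 90.00 | 43560.00 | 356400.00
horizontal leg | 3840.00 | 102.00 | 12.00 | 391680.00 | 46080.00
gusset | 448.00 | 32.67 | 33.33 | 14634.67 | 14933.33
Σ | 8248.00 |  |  | 449874.67 | 417413.33
x̄ = 449874.67 / 8248.00 = 54.54 in
ȳ = 417413.33 / 8248.00 = 50.61 in

x̄ = 54.54 in, ȳ = 50.61 in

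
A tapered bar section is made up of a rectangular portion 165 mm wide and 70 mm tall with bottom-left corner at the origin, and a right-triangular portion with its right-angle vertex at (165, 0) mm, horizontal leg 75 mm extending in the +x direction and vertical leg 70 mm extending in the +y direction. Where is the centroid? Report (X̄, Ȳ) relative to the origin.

rectangular portion: A = 165 × 70 = 11550.00, centroid at (82.50, 35.00).
triangular portion: A = ½·75·70 = 2625.00, centroid at (190.00, 23.33).
ΣA = 14175.00 mm²
ΣAX̄ = (11550.00)(82.50) + (2625.00)(190.00) = 1451625.00 mm³
ΣAȲ = (11550.00)(35.00) + (2625.00)(23.33) = 465500.00 mm³
X̄ = 1451625.00 / 14175.00 = 102.41 mm
Ȳ = 465500.00 / 14175.00 = 32.84 mm

X̄ = 102.41 mm, Ȳ = 32.84 mm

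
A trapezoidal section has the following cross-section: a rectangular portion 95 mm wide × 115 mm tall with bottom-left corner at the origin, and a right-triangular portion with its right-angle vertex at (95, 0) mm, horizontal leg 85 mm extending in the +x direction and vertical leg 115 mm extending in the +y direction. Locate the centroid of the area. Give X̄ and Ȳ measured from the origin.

rectangular portion: A = 95 × 115 = 10925.00, centroid at (47.50, 57.50).
triangular portion: A = ½·85·115 = 4887.50, centroid at (123.33, 38.33).
ΣA = 15812.50 mm², ΣAX̄ = 1121729.17 mm³, ΣAȲ = 815541.67 mm³.
X̄ = 1121729.17/15812.50 = 70.94 mm; Ȳ = 815541.67/15812.50 = 51.58 mm.

X̄ = 70.94 mm, Ȳ = 51.58 mm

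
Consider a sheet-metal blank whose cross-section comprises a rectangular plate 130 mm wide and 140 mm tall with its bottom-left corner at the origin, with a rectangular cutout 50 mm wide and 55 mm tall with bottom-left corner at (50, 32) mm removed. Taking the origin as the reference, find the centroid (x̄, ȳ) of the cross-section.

x̄ = 63.22 mm, ȳ = 71.87 mm

plate: A = 130 × 140 = 18200.00, centroid at (65.00, 70.00).
hole: A = −(50 × 55) = -2750.00, centroid at (75.00, 59.50).
ΣA = 15450.00 mm²
ΣAx̄ = (18200.00)(65.00) + (-2750.00)(75.00) = 976750.00 mm³
ΣAȳ = (18200.00)(70.00) + (-2750.00)(59.50) = 1110375.00 mm³
x̄ = 976750.00 / 15450.00 = 63.22 mm
ȳ = 1110375.00 / 15450.00 = 71.87 mm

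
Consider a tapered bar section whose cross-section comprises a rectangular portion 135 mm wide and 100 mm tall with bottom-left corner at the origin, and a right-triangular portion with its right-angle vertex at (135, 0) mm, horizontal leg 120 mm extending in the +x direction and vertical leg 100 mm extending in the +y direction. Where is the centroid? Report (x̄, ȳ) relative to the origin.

x̄ = 100.58 mm, ȳ = 44.87 mm

Part | A | x̄ᵢ | ȳᵢ | A·x̄ᵢ | A·ȳᵢ
rectangular portion | 13500.00 | 67.50 | 50.00 | 911250.00 | 675000.00
triangular portion | 6000.00 | 175.00 | 33.33 | 1050000.00 | 200000.00
Σ | 19500.00 |  |  | 1961250.00 | 875000.00
x̄ = 1961250.00 / 19500.00 = 100.58 mm
ȳ = 875000.00 / 19500.00 = 44.87 mm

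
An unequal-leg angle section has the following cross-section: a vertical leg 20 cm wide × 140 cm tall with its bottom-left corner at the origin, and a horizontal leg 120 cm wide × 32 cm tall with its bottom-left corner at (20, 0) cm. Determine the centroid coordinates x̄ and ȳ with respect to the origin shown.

x̄ = 50.48 cm, ȳ = 38.77 cm

vertical leg: A = 20 × 140 = 2800.00, centroid at (10.00, 70.00).
horizontal leg: A = 120 × 32 = 3840.00, centroid at (80.00, 16.00).
ΣA = 6640.00 cm²
ΣAx̄ = (2800.00)(10.00) + (3840.00)(80.00) = 335200.00 cm³
ΣAȳ = (2800.00)(70.00) + (3840.00)(16.00) = 257440.00 cm³
x̄ = 335200.00 / 6640.00 = 50.48 cm
ȳ = 257440.00 / 6640.00 = 38.77 cm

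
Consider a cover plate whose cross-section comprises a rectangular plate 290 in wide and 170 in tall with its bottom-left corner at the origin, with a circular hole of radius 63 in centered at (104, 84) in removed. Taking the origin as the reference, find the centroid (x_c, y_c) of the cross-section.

x_c = 158.88 in, y_c = 85.34 in

plate: A = 290 × 170 = 49300.00, centroid at (145.00, 85.00).
hole: A = −π·63² = -12468.98, centroid at (104.00, 84.00).
ΣA = 36831.02 in²
ΣAx_c = (49300.00)(145.00) + (-12468.98)(104.00) = 5851725.95 in³
ΣAy_c = (49300.00)(85.00) + (-12468.98)(84.00) = 3143105.58 in³
x_c = 5851725.95 / 36831.02 = 158.88 in
y_c = 3143105.58 / 36831.02 = 85.34 in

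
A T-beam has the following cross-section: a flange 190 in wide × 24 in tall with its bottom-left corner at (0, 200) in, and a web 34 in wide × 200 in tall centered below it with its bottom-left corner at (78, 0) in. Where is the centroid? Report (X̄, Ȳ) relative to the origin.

Part | A | x̄ᵢ | ȳᵢ | A·x̄ᵢ | A·ȳᵢ
web | 6800.00 | 95.00 | 100.00 | 646000.00 | 680000.00
flange | 4560.00 | 95.00 | 212.00 | 433200.00 | 966720.00
Σ | 11360.00 |  |  | 1079200.00 | 1646720.00
X̄ = 1079200.00 / 11360.00 = 95.00 in
Ȳ = 1646720.00 / 11360.00 = 144.96 in

X̄ = 95.00 in, Ȳ = 144.96 in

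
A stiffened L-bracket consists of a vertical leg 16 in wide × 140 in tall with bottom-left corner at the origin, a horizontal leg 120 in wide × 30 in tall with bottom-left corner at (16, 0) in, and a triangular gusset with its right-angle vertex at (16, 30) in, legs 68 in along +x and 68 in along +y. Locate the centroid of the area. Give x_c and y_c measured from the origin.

vertical leg: A = 16 × 140 = 2240.00, centroid at (8.00, 70.00).
horizontal leg: A = 120 × 30 = 3600.00, centroid at (76.00, 15.00).
gusset: A = ½·68·68 = 2312.00, centroid at (38.67, 52.67).
ΣA = 8152.00 in²
ΣAx_c = (2240.00)(8.00) + (3600.00)(76.00) + (2312.00)(38.67) = 380917.33 in³
ΣAy_c = (2240.00)(70.00) + (3600.00)(15.00) + (2312.00)(52.67) = 332565.33 in³
x_c = 380917.33 / 8152.00 = 46.73 in
y_c = 332565.33 / 8152.00 = 40.80 in

x_c = 46.73 in, y_c = 40.80 in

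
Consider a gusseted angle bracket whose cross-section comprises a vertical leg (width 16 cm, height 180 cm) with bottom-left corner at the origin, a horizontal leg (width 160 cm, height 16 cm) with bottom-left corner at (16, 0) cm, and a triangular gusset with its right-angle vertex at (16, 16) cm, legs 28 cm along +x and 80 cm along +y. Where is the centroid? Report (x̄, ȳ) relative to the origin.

vertical leg: A = 16 × 180 = 2880.00, centroid at (8.00, 90.00).
horizontal leg: A = 160 × 16 = 2560.00, centroid at (96.00, 8.00).
gusset: A = ½·28·80 = 1120.00, centroid at (25.33, 42.67).
ΣA = 6560.00 cm²
ΣAx̄ = (2880.00)(8.00) + (2560.00)(96.00) + (1120.00)(25.33) = 297173.33 cm³
ΣAȳ = (2880.00)(90.00) + (2560.00)(8.00) + (1120.00)(42.67) = 327466.67 cm³
x̄ = 297173.33 / 6560.00 = 45.30 cm
ȳ = 327466.67 / 6560.00 = 49.92 cm

x̄ = 45.30 cm, ȳ = 49.92 cm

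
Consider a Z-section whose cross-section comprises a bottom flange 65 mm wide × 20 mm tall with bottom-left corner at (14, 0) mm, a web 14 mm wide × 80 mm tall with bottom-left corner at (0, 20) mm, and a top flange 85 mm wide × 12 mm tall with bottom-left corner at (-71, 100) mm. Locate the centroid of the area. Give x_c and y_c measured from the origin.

x_c = 11.40 mm, y_c = 54.74 mm

Part | A | x̄ᵢ | ȳᵢ | A·x̄ᵢ | A·ȳᵢ
bottom flange | 1300.00 | 46.50 | 10.00 | 60450.00 | 13000.00
web | 1120.00 | 7.00 | 60.00 | 7840.00 | 67200.00
top flange | 1020.00 | -28.50 | 106.00 | -29070.00 | 108120.00
Σ | 3440.00 |  |  | 39220.00 | 188320.00
x_c = 39220.00 / 3440.00 = 11.40 mm
y_c = 188320.00 / 3440.00 = 54.74 mm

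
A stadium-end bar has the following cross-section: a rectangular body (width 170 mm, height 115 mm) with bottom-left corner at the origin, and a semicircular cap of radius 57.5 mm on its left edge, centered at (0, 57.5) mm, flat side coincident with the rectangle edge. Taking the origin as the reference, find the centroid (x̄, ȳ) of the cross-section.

rectangular body: A = 170 × 115 = 19550.00, centroid at (85.00, 57.50).
semicircular end: A = ½π·57.5² = 5193.45, centroid at (-24.40, 57.50).
ΣA = 24743.45 mm²
ΣAx̄ = (19550.00)(85.00) + (5193.45)(-24.40) = 1535010.42 mm³
ΣAȳ = (19550.00)(57.50) + (5193.45)(57.50) = 1422748.11 mm³
x̄ = 1535010.42 / 24743.45 = 62.04 mm
ȳ = 1422748.11 / 24743.45 = 57.50 mm

x̄ = 62.04 mm, ȳ = 57.50 mm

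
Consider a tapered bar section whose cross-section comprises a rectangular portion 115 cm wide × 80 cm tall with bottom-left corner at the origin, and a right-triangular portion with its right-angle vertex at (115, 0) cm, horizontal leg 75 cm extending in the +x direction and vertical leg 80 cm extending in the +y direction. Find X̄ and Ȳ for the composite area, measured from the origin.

X̄ = 77.79 cm, Ȳ = 36.72 cm

Part | A | x̄ᵢ | ȳᵢ | A·x̄ᵢ | A·ȳᵢ
rectangular portion | 9200.00 | 57.50 | 40.00 | 529000.00 | 368000.00
triangular portion | 3000.00 | 140.00 | 26.67 | 420000.00 | 80000.00
Σ | 12200.00 |  |  | 949000.00 | 448000.00
X̄ = 949000.00 / 12200.00 = 77.79 cm
Ȳ = 448000.00 / 12200.00 = 36.72 cm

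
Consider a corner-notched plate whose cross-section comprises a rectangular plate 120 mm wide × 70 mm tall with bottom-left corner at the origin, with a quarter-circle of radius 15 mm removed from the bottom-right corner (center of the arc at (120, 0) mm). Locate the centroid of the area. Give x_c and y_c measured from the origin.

x_c = 58.85 mm, y_c = 35.62 mm

Part | A | x̄ᵢ | ȳᵢ | A·x̄ᵢ | A·ȳᵢ
plate | 8400.00 | 60.00 | 35.00 | 504000.00 | 294000.00
removed quarter-circle | -176.71 | 113.63 | 6.37 | -20080.75 | -1125.00
Σ | 8223.29 |  |  | 483919.25 | 292875.00
x_c = 483919.25 / 8223.29 = 58.85 mm
y_c = 292875.00 / 8223.29 = 35.62 mm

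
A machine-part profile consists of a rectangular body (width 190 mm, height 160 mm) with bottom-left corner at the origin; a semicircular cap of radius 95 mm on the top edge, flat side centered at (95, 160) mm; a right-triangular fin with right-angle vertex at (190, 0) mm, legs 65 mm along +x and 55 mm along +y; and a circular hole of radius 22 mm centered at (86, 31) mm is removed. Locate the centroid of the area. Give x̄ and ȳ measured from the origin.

rectangular body: A = 190 × 160 = 30400.00, centroid at (95.00, 80.00).
semicircular top: A = ½π·95² = 14176.44, centroid at (95.00, 200.32).
triangular fin: A = ½·65·55 = 1787.50, centroid at (211.67, 18.33).
hole: A = −π·22² = -1520.53, centroid at (86.00, 31.00).
ΣA = 44843.41 mm², ΣAx̄ = 4482350.01 mm³, ΣAȳ = 5257447.61 mm³.
x̄ = 4482350.01/44843.41 = 99.96 mm; ȳ = 5257447.61/44843.41 = 117.24 mm.

x̄ = 99.96 mm, ȳ = 117.24 mm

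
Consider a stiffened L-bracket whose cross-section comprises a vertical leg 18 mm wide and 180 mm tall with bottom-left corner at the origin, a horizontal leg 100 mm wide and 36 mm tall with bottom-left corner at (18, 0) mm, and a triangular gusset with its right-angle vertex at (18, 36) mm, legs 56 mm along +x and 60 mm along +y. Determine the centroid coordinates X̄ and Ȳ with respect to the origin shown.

Part | A | x̄ᵢ | ȳᵢ | A·x̄ᵢ | A·ȳᵢ
vertical leg | 3240.00 | 9.00 | 90.00 | 29160.00 | 291600.00
horizontal leg | 3600.00 | 68.00 | 18.00 | 244800.00 | 64800.00
gusset | 1680.00 | 36.67 | 56.00 | 61600.00 | 94080.00
Σ | 8520.00 |  |  | 335560.00 | 450480.00
X̄ = 335560.00 / 8520.00 = 39.38 mm
Ȳ = 450480.00 / 8520.00 = 52.87 mm

X̄ = 39.38 mm, Ȳ = 52.87 mm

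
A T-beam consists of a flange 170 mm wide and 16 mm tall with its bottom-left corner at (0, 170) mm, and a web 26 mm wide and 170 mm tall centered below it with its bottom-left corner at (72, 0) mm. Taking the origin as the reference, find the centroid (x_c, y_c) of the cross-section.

web: A = 26 × 170 = 4420.00, centroid at (85.00, 85.00).
flange: A = 170 × 16 = 2720.00, centroid at (85.00, 178.00).
ΣA = 7140.00 mm²
ΣAx_c = (4420.00)(85.00) + (2720.00)(85.00) = 606900.00 mm³
ΣAy_c = (4420.00)(85.00) + (2720.00)(178.00) = 859860.00 mm³
x_c = 606900.00 / 7140.00 = 85.00 mm
y_c = 859860.00 / 7140.00 = 120.43 mm

x_c = 85.00 mm, y_c = 120.43 mm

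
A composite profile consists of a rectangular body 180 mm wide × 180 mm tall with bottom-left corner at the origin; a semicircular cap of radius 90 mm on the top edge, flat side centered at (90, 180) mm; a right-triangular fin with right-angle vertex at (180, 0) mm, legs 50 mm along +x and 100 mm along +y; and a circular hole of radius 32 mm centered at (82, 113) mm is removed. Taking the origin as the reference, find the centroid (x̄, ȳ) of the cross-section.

Part | A | x̄ᵢ | ȳᵢ | A·x̄ᵢ | A·ȳᵢ
rectangular body | 32400.00 | 90.00 | 90.00 | 2916000.00 | 2916000.00
semicircular top | 12723.45 | 90.00 | 218.20 | 1145110.52 | 2776221.04
triangular fin | 2500.00 | 196.67 | 33.33 | 491666.67 | 83333.33
hole | -3216.99 | 82.00 | 113.00 | -263793.25 | -363519.97
Σ | 44406.46 |  |  | 4288983.94 | 5412034.41
x̄ = 4288983.94 / 44406.46 = 96.58 mm
ȳ = 5412034.41 / 44406.46 = 121.87 mm

x̄ = 96.58 mm, ȳ = 121.87 mm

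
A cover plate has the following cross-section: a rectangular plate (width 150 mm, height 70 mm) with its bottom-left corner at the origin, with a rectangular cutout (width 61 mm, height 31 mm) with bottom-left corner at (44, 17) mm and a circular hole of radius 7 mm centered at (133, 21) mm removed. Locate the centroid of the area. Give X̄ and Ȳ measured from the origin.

plate: A = 150 × 70 = 10500.00, centroid at (75.00, 35.00).
hole 1: A = −(61 × 31) = -1891.00, centroid at (74.50, 32.50).
hole 2: A = −π·7² = -153.94, centroid at (133.00, 21.00).
ΣA = 8455.06 mm²
ΣAX̄ = (10500.00)(75.00) + (-1891.00)(74.50) + (-153.94)(133.00) = 626146.74 mm³
ΣAȲ = (10500.00)(35.00) + (-1891.00)(32.50) + (-153.94)(21.00) = 302809.80 mm³
X̄ = 626146.74 / 8455.06 = 74.06 mm
Ȳ = 302809.80 / 8455.06 = 35.81 mm

X̄ = 74.06 mm, Ȳ = 35.81 mm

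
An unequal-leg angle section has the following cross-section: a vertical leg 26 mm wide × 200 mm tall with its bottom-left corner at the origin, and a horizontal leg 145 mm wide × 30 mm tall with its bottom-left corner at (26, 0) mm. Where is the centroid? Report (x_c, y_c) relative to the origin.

x_c = 51.95 mm, y_c = 61.28 mm

vertical leg: A = 26 × 200 = 5200.00, centroid at (13.00, 100.00).
horizontal leg: A = 145 × 30 = 4350.00, centroid at (98.50, 15.00).
ΣA = 9550.00 mm², ΣAx_c = 496075.00 mm³, ΣAy_c = 585250.00 mm³.
x_c = 496075.00/9550.00 = 51.95 mm; y_c = 585250.00/9550.00 = 61.28 mm.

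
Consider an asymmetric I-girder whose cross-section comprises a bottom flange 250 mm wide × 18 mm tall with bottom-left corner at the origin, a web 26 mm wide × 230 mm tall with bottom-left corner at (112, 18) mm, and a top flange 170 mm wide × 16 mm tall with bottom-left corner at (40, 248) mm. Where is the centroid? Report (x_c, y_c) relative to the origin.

x_c = 125.00 mm, y_c = 116.07 mm

bottom flange: A = 250 × 18 = 4500.00, centroid at (125.00, 9.00).
web: A = 26 × 230 = 5980.00, centroid at (125.00, 133.00).
top flange: A = 170 × 16 = 2720.00, centroid at (125.00, 256.00).
ΣA = 13200.00 mm²
ΣAx_c = (4500.00)(125.00) + (5980.00)(125.00) + (2720.00)(125.00) = 1650000.00 mm³
ΣAy_c = (4500.00)(9.00) + (5980.00)(133.00) + (2720.00)(256.00) = 1532160.00 mm³
x_c = 1650000.00 / 13200.00 = 125.00 mm
y_c = 1532160.00 / 13200.00 = 116.07 mm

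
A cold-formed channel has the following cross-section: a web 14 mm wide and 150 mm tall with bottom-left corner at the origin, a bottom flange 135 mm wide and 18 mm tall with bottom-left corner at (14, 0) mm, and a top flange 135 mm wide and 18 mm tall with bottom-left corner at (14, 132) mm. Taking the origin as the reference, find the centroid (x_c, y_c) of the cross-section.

web: A = 14 × 150 = 2100.00, centroid at (7.00, 75.00).
bottom flange: A = 135 × 18 = 2430.00, centroid at (81.50, 9.00).
top flange: A = 135 × 18 = 2430.00, centroid at (81.50, 141.00).
ΣA = 6960.00 mm², ΣAx_c = 410790.00 mm³, ΣAy_c = 522000.00 mm³.
x_c = 410790.00/6960.00 = 59.02 mm; y_c = 522000.00/6960.00 = 75.00 mm.

x_c = 59.02 mm, y_c = 75.00 mm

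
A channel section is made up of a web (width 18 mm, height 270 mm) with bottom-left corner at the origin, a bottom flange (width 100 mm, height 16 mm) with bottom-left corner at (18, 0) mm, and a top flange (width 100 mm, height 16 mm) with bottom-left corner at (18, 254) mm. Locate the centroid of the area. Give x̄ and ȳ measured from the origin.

x̄ = 32.42 mm, ȳ = 135.00 mm

Part | A | x̄ᵢ | ȳᵢ | A·x̄ᵢ | A·ȳᵢ
web | 4860.00 | 9.00 | 135.00 | 43740.00 | 656100.00
bottom flange | 1600.00 | 68.00 | 8.00 | 108800.00 | 12800.00
top flange | 1600.00 | 68.00 | 262.00 | 108800.00 | 419200.00
Σ | 8060.00 |  |  | 261340.00 | 1088100.00
x̄ = 261340.00 / 8060.00 = 32.42 mm
ȳ = 1088100.00 / 8060.00 = 135.00 mm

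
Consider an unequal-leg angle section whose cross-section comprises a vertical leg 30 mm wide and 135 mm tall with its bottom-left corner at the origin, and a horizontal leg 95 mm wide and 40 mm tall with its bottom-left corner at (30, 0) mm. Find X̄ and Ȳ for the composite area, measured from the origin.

X̄ = 45.25 mm, Ȳ = 44.51 mm

vertical leg: A = 30 × 135 = 4050.00, centroid at (15.00, 67.50).
horizontal leg: A = 95 × 40 = 3800.00, centroid at (77.50, 20.00).
ΣA = 7850.00 mm²
ΣAX̄ = (4050.00)(15.00) + (3800.00)(77.50) = 355250.00 mm³
ΣAȲ = (4050.00)(67.50) + (3800.00)(20.00) = 349375.00 mm³
X̄ = 355250.00 / 7850.00 = 45.25 mm
Ȳ = 349375.00 / 7850.00 = 44.51 mm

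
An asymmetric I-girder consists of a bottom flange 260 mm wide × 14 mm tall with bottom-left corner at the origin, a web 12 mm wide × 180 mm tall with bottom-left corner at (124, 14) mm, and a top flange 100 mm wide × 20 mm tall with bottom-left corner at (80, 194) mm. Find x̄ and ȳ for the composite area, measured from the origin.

x̄ = 130.00 mm, ȳ = 84.37 mm

bottom flange: A = 260 × 14 = 3640.00, centroid at (130.00, 7.00).
web: A = 12 × 180 = 2160.00, centroid at (130.00, 104.00).
top flange: A = 100 × 20 = 2000.00, centroid at (130.00, 204.00).
ΣA = 7800.00 mm², ΣAx̄ = 1014000.00 mm³, ΣAȳ = 658120.00 mm³.
x̄ = 1014000.00/7800.00 = 130.00 mm; ȳ = 658120.00/7800.00 = 84.37 mm.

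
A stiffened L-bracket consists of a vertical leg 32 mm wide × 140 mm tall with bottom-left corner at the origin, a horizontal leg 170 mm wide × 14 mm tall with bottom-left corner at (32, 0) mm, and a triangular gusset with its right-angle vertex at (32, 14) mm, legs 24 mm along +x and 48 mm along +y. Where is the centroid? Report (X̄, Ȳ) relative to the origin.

X̄ = 50.19 mm, Ȳ = 46.74 mm

vertical leg: A = 32 × 140 = 4480.00, centroid at (16.00, 70.00).
horizontal leg: A = 170 × 14 = 2380.00, centroid at (117.00, 7.00).
gusset: A = ½·24·48 = 576.00, centroid at (40.00, 30.00).
ΣA = 7436.00 mm², ΣAX̄ = 373180.00 mm³, ΣAȲ = 347540.00 mm³.
X̄ = 373180.00/7436.00 = 50.19 mm; Ȳ = 347540.00/7436.00 = 46.74 mm.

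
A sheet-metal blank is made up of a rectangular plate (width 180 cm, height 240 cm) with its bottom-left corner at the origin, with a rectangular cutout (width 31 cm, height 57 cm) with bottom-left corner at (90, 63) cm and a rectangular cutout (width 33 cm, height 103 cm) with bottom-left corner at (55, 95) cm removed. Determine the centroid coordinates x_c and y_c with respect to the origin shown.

plate: A = 180 × 240 = 43200.00, centroid at (90.00, 120.00).
hole 1: A = −(31 × 57) = -1767.00, centroid at (105.50, 91.50).
hole 2: A = −(33 × 103) = -3399.00, centroid at (71.50, 146.50).
ΣA = 38034.00 cm²
ΣAx_c = (43200.00)(90.00) + (-1767.00)(105.50) + (-3399.00)(71.50) = 3458553.00 cm³
ΣAy_c = (43200.00)(120.00) + (-1767.00)(91.50) + (-3399.00)(146.50) = 4524366.00 cm³
x_c = 3458553.00 / 38034.00 = 90.93 cm
y_c = 4524366.00 / 38034.00 = 118.96 cm

x_c = 90.93 cm, y_c = 118.96 cm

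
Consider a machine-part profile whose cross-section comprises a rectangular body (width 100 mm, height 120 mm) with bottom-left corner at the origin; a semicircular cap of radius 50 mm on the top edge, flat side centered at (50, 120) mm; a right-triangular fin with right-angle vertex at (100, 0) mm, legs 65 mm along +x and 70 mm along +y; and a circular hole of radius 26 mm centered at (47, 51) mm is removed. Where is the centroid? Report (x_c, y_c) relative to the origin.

x_c = 60.54 mm, y_c = 75.84 mm

Part | A | x̄ᵢ | ȳᵢ | A·x̄ᵢ | A·ȳᵢ
rectangular body | 12000.00 | 50.00 | 60.00 | 600000.00 | 720000.00
semicircular top | 3926.99 | 50.00 | 141.22 | 196349.54 | 554572.23
triangular fin | 2275.00 | 121.67 | 23.33 | 276791.67 | 53083.33
hole | -2123.72 | 47.00 | 51.00 | -99814.68 | -108309.55
Σ | 16078.27 |  |  | 973326.53 | 1219346.02
x_c = 973326.53 / 16078.27 = 60.54 mm
y_c = 1219346.02 / 16078.27 = 75.84 mm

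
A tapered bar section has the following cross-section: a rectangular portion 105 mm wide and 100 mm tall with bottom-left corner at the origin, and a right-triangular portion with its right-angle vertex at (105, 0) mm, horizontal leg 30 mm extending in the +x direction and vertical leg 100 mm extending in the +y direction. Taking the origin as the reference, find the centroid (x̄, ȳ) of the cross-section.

rectangular portion: A = 105 × 100 = 10500.00, centroid at (52.50, 50.00).
triangular portion: A = ½·30·100 = 1500.00, centroid at (115.00, 33.33).
ΣA = 12000.00 mm², ΣAx̄ = 723750.00 mm³, ΣAȳ = 575000.00 mm³.
x̄ = 723750.00/12000.00 = 60.31 mm; ȳ = 575000.00/12000.00 = 47.92 mm.

x̄ = 60.31 mm, ȳ = 47.92 mm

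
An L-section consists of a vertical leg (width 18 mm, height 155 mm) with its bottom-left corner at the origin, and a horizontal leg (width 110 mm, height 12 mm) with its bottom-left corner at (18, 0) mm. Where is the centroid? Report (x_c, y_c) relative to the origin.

x_c = 29.55 mm, y_c = 54.54 mm

vertical leg: A = 18 × 155 = 2790.00, centroid at (9.00, 77.50).
horizontal leg: A = 110 × 12 = 1320.00, centroid at (73.00, 6.00).
ΣA = 4110.00 mm²
ΣAx_c = (2790.00)(9.00) + (1320.00)(73.00) = 121470.00 mm³
ΣAy_c = (2790.00)(77.50) + (1320.00)(6.00) = 224145.00 mm³
x_c = 121470.00 / 4110.00 = 29.55 mm
y_c = 224145.00 / 4110.00 = 54.54 mm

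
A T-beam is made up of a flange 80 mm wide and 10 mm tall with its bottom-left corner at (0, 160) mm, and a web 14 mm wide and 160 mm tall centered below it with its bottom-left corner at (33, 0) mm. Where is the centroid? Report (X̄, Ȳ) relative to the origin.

X̄ = 40.00 mm, Ȳ = 102.37 mm

Part | A | x̄ᵢ | ȳᵢ | A·x̄ᵢ | A·ȳᵢ
web | 2240.00 | 40.00 | 80.00 | 89600.00 | 179200.00
flange | 800.00 | 40.00 | 165.00 | 32000.00 | 132000.00
Σ | 3040.00 |  |  | 121600.00 | 311200.00
X̄ = 121600.00 / 3040.00 = 40.00 mm
Ȳ = 311200.00 / 3040.00 = 102.37 mm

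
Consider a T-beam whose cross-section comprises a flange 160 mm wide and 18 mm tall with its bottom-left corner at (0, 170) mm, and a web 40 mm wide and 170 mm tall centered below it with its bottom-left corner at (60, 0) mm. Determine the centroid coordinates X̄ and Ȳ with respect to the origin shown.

X̄ = 80.00 mm, Ȳ = 112.97 mm

Part | A | x̄ᵢ | ȳᵢ | A·x̄ᵢ | A·ȳᵢ
web | 6800.00 | 80.00 | 85.00 | 544000.00 | 578000.00
flange | 2880.00 | 80.00 | 179.00 | 230400.00 | 515520.00
Σ | 9680.00 |  |  | 774400.00 | 1093520.00
X̄ = 774400.00 / 9680.00 = 80.00 mm
Ȳ = 1093520.00 / 9680.00 = 112.97 mm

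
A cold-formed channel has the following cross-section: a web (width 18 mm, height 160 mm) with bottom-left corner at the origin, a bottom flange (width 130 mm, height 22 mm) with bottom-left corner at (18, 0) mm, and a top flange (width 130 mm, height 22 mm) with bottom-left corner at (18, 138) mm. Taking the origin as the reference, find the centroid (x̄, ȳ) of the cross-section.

web: A = 18 × 160 = 2880.00, centroid at (9.00, 80.00).
bottom flange: A = 130 × 22 = 2860.00, centroid at (83.00, 11.00).
top flange: A = 130 × 22 = 2860.00, centroid at (83.00, 149.00).
ΣA = 8600.00 mm²
ΣAx̄ = (2880.00)(9.00) + (2860.00)(83.00) + (2860.00)(83.00) = 500680.00 mm³
ΣAȳ = (2880.00)(80.00) + (2860.00)(11.00) + (2860.00)(149.00) = 688000.00 mm³
x̄ = 500680.00 / 8600.00 = 58.22 mm
ȳ = 688000.00 / 8600.00 = 80.00 mm

x̄ = 58.22 mm, ȳ = 80.00 mm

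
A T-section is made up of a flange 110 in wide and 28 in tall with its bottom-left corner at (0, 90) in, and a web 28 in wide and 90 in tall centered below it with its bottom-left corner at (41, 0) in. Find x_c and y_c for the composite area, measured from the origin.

web: A = 28 × 90 = 2520.00, centroid at (55.00, 45.00).
flange: A = 110 × 28 = 3080.00, centroid at (55.00, 104.00).
ΣA = 5600.00 in²
ΣAx_c = (2520.00)(55.00) + (3080.00)(55.00) = 308000.00 in³
ΣAy_c = (2520.00)(45.00) + (3080.00)(104.00) = 433720.00 in³
x_c = 308000.00 / 5600.00 = 55.00 in
y_c = 433720.00 / 5600.00 = 77.45 in

x_c = 55.00 in, y_c = 77.45 in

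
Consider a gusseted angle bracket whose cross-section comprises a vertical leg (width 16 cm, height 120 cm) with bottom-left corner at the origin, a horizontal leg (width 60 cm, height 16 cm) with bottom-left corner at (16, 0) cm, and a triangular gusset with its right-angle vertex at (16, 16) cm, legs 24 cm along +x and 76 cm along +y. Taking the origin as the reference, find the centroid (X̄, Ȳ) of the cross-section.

Part | A | x̄ᵢ | ȳᵢ | A·x̄ᵢ | A·ȳᵢ
vertical leg | 1920.00 | 8.00 | 60.00 | 15360.00 | 115200.00
horizontal leg | 960.00 | 46.00 | 8.00 | 44160.00 | 7680.00
gusset | 912.00 | 24.00 | 41.33 | 21888.00 | 37696.00
Σ | 3792.00 |  |  | 81408.00 | 160576.00
X̄ = 81408.00 / 3792.00 = 21.47 cm
Ȳ = 160576.00 / 3792.00 = 42.35 cm

X̄ = 21.47 cm, Ȳ = 42.35 cm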